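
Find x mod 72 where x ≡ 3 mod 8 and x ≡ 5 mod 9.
M = 8 × 9 = 72. M₁ = 9, y₁ ≡ 1 mod 8. M₂ = 8, y₂ ≡ 8 mod 9. x = 3×9×1 + 5×8×8 ≡ 59 mod 72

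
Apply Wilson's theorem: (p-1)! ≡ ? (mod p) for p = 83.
By Wilson's theorem, (82)! ≡ -1 ≡ 82 (mod 83)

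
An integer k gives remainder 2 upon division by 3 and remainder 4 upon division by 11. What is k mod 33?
M = 3 × 11 = 33. M₁ = 11, y₁ ≡ 2 mod 3. M₂ = 3, y₂ ≡ 4 mod 11. k = 2×11×2 + 4×3×4 ≡ 26 mod 33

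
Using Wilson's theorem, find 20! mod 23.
(22)! = (20)! × (21) × (22) ≡ -1 (mod 23). So (20)! ≡ -1 × [(22)(21)]^(-1) ≡ 11 (mod 23)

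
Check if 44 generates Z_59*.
ord_59(44) divides 58. For each prime q|58: 44^{29}≡58, 44^{2}≡48, none ≡ 1. So 44 has order 58 and is a primitive root mod 59.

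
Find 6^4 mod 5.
6^{4} = 1296 ≡ 1 mod 5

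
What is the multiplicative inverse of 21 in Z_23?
Since 23 is prime, by Fermat 21^(-1) ≡ 21^{21} ≡ 11 mod 23. Verify: 21 × 11 = 231 ≡ 1 mod 23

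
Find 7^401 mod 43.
Using Fermat: 7^{42} ≡ 1 mod 43. 401 ≡ 23 mod 42. So 7^{401} ≡ 7^{23} ≡ 37 mod 43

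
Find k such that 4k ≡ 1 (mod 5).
Since 5 is prime, by Fermat 4^(-1) ≡ 4^{3} ≡ 4 (mod 5). Verify: 4 × 4 = 16 ≡ 1 (mod 5)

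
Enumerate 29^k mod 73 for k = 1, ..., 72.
29^1, 29^2, ..., 29^{72} mod 73: [29, 38, 7, 57, 47, 49, 34, 37, 51, 19, 40, 65, 60, 61, 17, 55, 62, 46, 20, 69, 30, 67, 45, 64, 31, 23, 10, 71, 15, 70, 59, 32, 52, 48, 5, 72, 44, 35, 66, 16, 26, 24, 39, 36, 22, 54, 33, 8, 13, 12, 56, 18, 11, 27, 53, 4, 43, 6, 28, 9, 42, 50, 63, 2, 58, 3, 14, 41, 21, 25, 68, 1]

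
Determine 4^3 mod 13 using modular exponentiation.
4^{3} = 64 ≡ 12 (mod 13)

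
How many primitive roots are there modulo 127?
There are φ(127-1) = φ(126) = 36 primitive roots modulo 127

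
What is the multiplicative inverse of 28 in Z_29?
Since 29 is prime, by Fermat 28^(-1) ≡ 28^{27} ≡ 28 (mod 29). Verify: 28 × 28 = 784 ≡ 1 (mod 29)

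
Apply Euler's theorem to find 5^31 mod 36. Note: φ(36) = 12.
By Euler: 5^{12} ≡ 1 mod 36 since gcd(5, 36) = 1. 31 = 2×12 + 7. So 5^{31} ≡ 5^{7} ≡ 5 mod 36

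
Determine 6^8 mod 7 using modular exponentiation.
Using Fermat: 6^{6} ≡ 1 mod 7. 8 ≡ 2 mod 6. So 6^{8} ≡ 6^{2} ≡ 1 mod 7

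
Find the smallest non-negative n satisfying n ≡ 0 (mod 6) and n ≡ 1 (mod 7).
M = 6 × 7 = 42. M₁ = 7, y₁ ≡ 1 (mod 6). M₂ = 6, y₂ ≡ 6 (mod 7). n = 0×7×1 + 1×6×6 ≡ 36 (mod 42)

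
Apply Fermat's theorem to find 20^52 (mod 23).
By Fermat: 20^{22} ≡ 1 (mod 23). 52 = 2×22 + 8. So 20^{52} ≡ 20^{8} ≡ 6 (mod 23)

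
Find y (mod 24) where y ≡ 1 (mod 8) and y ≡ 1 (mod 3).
M = 8 × 3 = 24. M₁ = 3, y₁ ≡ 3 (mod 8). M₂ = 8, y₂ ≡ 2 (mod 3). y = 1×3×3 + 1×8×2 ≡ 1 (mod 24)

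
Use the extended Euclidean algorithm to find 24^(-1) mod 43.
Extended GCD: 24(9) + 43(-5) = 1. So 24^(-1) ≡ 9 mod 43. Verify: 24 × 9 = 216 ≡ 1 mod 43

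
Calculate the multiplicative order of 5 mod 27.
Powers of 5 mod 27: 5^1≡5, 5^2≡25, 5^3≡17, 5^4≡4, 5^5≡20, 5^6≡19, 5^7≡14, 5^8≡16, 5^9≡26, 5^10≡22, 5^11≡2, 5^12≡10, 5^13≡23, 5^14≡7, 5^15≡8, 5^16≡13, 5^17≡11, 5^18≡1. ord_27(5) = 18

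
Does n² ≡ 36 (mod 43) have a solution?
By Euler's criterion: 36^{21} ≡ 1 (mod 43). Since this equals 1, 36 is a QR.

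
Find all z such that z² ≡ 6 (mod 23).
The square roots of 6 mod 23 are 12 and 11. Verify: 12² = 144 ≡ 6 (mod 23)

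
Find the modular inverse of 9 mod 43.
Since 43 is prime, by Fermat 9^(-1) ≡ 9^{41} ≡ 24 (mod 43). Verify: 9 × 24 = 216 ≡ 1 (mod 43)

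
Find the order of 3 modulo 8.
Powers of 3 mod 8: 3^1≡3, 3^2≡1. ord_8(3) = 2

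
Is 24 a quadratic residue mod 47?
By Euler's criterion: 24^{23} ≡ 1 (mod 47). Since this equals 1, 24 is a QR.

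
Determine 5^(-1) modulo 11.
Since 11 is prime, by Fermat 5^(-1) ≡ 5^{9} ≡ 9 mod 11. Verify: 5 × 9 = 45 ≡ 1 mod 11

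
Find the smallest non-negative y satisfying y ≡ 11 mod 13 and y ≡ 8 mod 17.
M = 13 × 17 = 221. M₁ = 17, y₁ ≡ 10 mod 13. M₂ = 13, y₂ ≡ 4 mod 17. y = 11×17×10 + 8×13×4 ≡ 76 mod 221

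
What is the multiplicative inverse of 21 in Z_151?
Since 151 is prime, by Fermat 21^(-1) ≡ 21^{149} ≡ 36 mod 151. Verify: 21 × 36 = 756 ≡ 1 mod 151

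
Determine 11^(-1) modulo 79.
Since 79 is prime, by Fermat 11^(-1) ≡ 11^{77} ≡ 36 mod 79. Verify: 11 × 36 = 396 ≡ 1 mod 79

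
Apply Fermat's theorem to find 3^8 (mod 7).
By Fermat: 3^{6} ≡ 1 (mod 7). So 3^{8} = 3^{6} · 3^{2} ≡ 3^{2} ≡ 2 (mod 7)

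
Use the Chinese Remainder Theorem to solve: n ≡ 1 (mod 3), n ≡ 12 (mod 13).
M = 3 × 13 = 39. M₁ = 13, y₁ ≡ 1 (mod 3). M₂ = 3, y₂ ≡ 9 (mod 13). n = 1×13×1 + 12×3×9 ≡ 25 (mod 39)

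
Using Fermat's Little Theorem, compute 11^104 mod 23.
By Fermat: 11^{22} ≡ 1 (mod 23). 104 = 4×22 + 16. So 11^{104} ≡ 11^{16} ≡ 18 (mod 23)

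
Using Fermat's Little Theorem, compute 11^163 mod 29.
By Fermat: 11^{28} ≡ 1 mod 29. 163 = 5×28 + 23. So 11^{163} ≡ 11^{23} ≡ 27 mod 29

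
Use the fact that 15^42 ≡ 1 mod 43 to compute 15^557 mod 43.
By Fermat: 15^{42} ≡ 1 mod 43. 557 ≡ 11 mod 42. So 15^{557} ≡ 15^{11} ≡ 31 mod 43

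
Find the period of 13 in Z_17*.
Powers of 13 mod 17: 13^1≡13, 13^2≡16, 13^3≡4, 13^4≡1. Order = 4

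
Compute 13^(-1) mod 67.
Since 67 is prime, by Fermat 13^(-1) ≡ 13^{65} ≡ 31 mod 67. Verify: 13 × 31 = 403 ≡ 1 mod 67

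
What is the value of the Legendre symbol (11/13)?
(11/13) = 11^{6} mod 13 = -1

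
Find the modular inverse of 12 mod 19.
Since 19 is prime, by Fermat 12^(-1) ≡ 12^{17} ≡ 8 mod 19. Verify: 12 × 8 = 96 ≡ 1 mod 19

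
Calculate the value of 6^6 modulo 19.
By repeated squaring mod 19: 6^{1}≡6, 6^{2}≡17, 6^{4}≡4. Then 6^{6} = 6^{4+2} ≡ 4 × 17 ≡ 11 mod 19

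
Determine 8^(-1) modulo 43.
Since 43 is prime, by Fermat 8^(-1) ≡ 8^{41} ≡ 27 mod 43. Verify: 8 × 27 = 216 ≡ 1 mod 43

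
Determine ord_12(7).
Powers of 7 mod 12: 7^1≡7, 7^2≡1. ord_12(7) = 2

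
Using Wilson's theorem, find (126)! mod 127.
By Wilson's theorem, (126)! ≡ -1 ≡ 126 (mod 127)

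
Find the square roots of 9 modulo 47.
The square roots of 9 mod 47 are 3 and 44. Verify: 3² = 9 ≡ 9 (mod 47)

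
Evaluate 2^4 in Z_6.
2^{4} = 16 ≡ 4 mod 6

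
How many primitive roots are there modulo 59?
A prime p has φ(p-1) primitive roots; here φ(58) = 28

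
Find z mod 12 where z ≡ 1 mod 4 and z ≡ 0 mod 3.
M = 4 × 3 = 12. M₁ = 3, y₁ ≡ 3 mod 4. M₂ = 4, y₂ ≡ 1 mod 3. z = 1×3×3 + 0×4×1 ≡ 9 mod 12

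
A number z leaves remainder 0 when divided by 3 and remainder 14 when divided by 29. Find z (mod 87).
M = 3 × 29 = 87. M₁ = 29, y₁ ≡ 2 (mod 3). M₂ = 3, y₂ ≡ 10 (mod 29). z = 0×29×2 + 14×3×10 ≡ 72 (mod 87)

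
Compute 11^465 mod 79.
Using Fermat: 11^{78} ≡ 1 (mod 79). 465 ≡ 75 (mod 78). So 11^{465} ≡ 11^{75} ≡ 46 (mod 79)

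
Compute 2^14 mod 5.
Using Fermat: 2^{4} ≡ 1 (mod 5). 14 ≡ 2 (mod 4). So 2^{14} ≡ 2^{2} ≡ 4 (mod 5)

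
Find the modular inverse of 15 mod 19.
Since 19 is prime, by Fermat 15^(-1) ≡ 15^{17} ≡ 14 mod 19. Verify: 15 × 14 = 210 ≡ 1 mod 19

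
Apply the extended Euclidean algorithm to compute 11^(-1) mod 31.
Extended GCD: 11(-14) + 31(5) = 1. So 11^(-1) ≡ -14 ≡ 17 (mod 31). Verify: 11 × 17 = 187 ≡ 1 (mod 31)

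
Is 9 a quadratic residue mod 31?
By Euler's criterion: 9^{15} ≡ 1 (mod 31). Since this equals 1, 9 is a QR.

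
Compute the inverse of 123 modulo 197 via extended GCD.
Extended GCD: 123(-8) + 197(5) = 1. So 123^(-1) ≡ -8 ≡ 189 mod 197. Verify: 123 × 189 = 23247 ≡ 1 mod 197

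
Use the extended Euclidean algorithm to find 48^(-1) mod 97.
Extended GCD: 48(-2) + 97(1) = 1. So 48^(-1) ≡ -2 ≡ 95 mod 97. Verify: 48 × 95 = 4560 ≡ 1 mod 97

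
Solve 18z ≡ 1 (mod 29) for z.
Since 29 is prime, by Fermat 18^(-1) ≡ 18^{27} ≡ 21 (mod 29). Verify: 18 × 21 = 378 ≡ 1 (mod 29)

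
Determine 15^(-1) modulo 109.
Since 109 is prime, by Fermat 15^(-1) ≡ 15^{107} ≡ 80 mod 109. Verify: 15 × 80 = 1200 ≡ 1 mod 109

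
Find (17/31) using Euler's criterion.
(17/31) = 17^{15} mod 31 = -1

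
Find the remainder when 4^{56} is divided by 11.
By Fermat: 4^{10} ≡ 1 (mod 11). 56 = 5×10 + 6. So 4^{56} ≡ 4^{6} ≡ 4 (mod 11)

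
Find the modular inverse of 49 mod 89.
Since 89 is prime, by Fermat 49^(-1) ≡ 49^{87} ≡ 20 mod 89. Verify: 49 × 20 = 980 ≡ 1 mod 89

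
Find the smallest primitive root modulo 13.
g = 2. For each prime q|12: 2^{6}≡12, 2^{4}≡3, none ≡ 1, so ord_13(2) = 12 and 2 is a primitive root.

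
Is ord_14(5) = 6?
Powers of 5 mod 14: 5^1≡5, 5^2≡11, 5^3≡13, 5^4≡9, 5^5≡3, 5^6≡1. First k with 5^k≡1 is k=6. Yes, ord_14(5) = 6.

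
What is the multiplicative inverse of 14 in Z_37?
Since 37 is prime, by Fermat 14^(-1) ≡ 14^{35} ≡ 8 mod 37. Verify: 14 × 8 = 112 ≡ 1 mod 37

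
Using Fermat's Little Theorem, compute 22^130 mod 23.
By Fermat: 22^{22} ≡ 1 (mod 23). 130 = 5×22 + 20. So 22^{130} ≡ 22^{20} ≡ 1 (mod 23)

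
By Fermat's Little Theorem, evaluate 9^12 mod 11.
By Fermat: 9^{10} ≡ 1 (mod 11). So 9^{12} = 9^{10} · 9^{2} ≡ 9^{2} ≡ 4 (mod 11)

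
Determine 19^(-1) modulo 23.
Since 23 is prime, by Fermat 19^(-1) ≡ 19^{21} ≡ 17 mod 23. Verify: 19 × 17 = 323 ≡ 1 mod 23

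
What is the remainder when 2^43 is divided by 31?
Using Fermat: 2^{30} ≡ 1 mod 31. 43 ≡ 13 mod 30. So 2^{43} ≡ 2^{13} ≡ 8 mod 31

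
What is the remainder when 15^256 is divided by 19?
Using Fermat: 15^{18} ≡ 1 (mod 19). 256 ≡ 4 (mod 18). So 15^{256} ≡ 15^{4} ≡ 9 (mod 19)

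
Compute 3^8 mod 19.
By repeated squaring (mod 19): 3^{1}≡3, 3^{2}≡9, 3^{4}≡5, 3^{8}≡6. So 3^{8} ≡ 6 (mod 19)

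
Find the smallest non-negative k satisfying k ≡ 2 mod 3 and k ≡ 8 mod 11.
M = 3 × 11 = 33. M₁ = 11, y₁ ≡ 2 mod 3. M₂ = 3, y₂ ≡ 4 mod 11. k = 2×11×2 + 8×3×4 ≡ 8 mod 33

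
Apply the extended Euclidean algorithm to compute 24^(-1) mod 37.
Extended GCD: 24(17) + 37(-11) = 1. So 24^(-1) ≡ 17 mod 37. Verify: 24 × 17 = 408 ≡ 1 mod 37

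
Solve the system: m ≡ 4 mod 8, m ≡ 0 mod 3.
M = 8 × 3 = 24. M₁ = 3, y₁ ≡ 3 mod 8. M₂ = 8, y₂ ≡ 2 mod 3. m = 4×3×3 + 0×8×2 ≡ 12 mod 24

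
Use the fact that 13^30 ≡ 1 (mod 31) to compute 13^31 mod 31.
By Fermat: 13^{30} ≡ 1 (mod 31). So 13^{31} = 13^{30} · 13^{1} ≡ 13^{1} ≡ 13 (mod 31)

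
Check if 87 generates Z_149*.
ord_149(87) divides 148. For each prime q|148: 87^{74}≡148, 87^{4}≡6, none ≡ 1. So 87 has order 148 and is a primitive root mod 149.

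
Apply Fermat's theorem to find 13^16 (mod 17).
By Fermat's Little Theorem, 13^{16} ≡ 1 (mod 17) since 17 is prime and gcd(13, 17) = 1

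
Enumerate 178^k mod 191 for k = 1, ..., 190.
178^1, 178^2, ..., 178^{190} mod 191: [178, 169, 95, 102, 11, 48, 140, 90, 167, 121, 146, 12, 35, 118, 185, 78, 132, 3, 152, 125, 94, 115, 33, 144, 38, 79, 119, 172, 56, 36, 105, 163, 173, 43, 14, 9, 74, 184, 91, 154, 99, 50, 114, 46, 166, 134, 168, 108, 124, 107, 137, 129, 42, 27, 31, 170, 82, 80, 106, 150, 151, 138, 116, 20, 122, 133, 181, 130, 29, 5, 126, 81, 93, 128, 55, 49, 127, 68, 71, 32, 157, 60, 175, 17, 161, 8, 87, 15, 187, 52, 88, 2, 165, 147, 190, 13, 22, 96, 89, 180, 143, 51, 101, 24, 70, 45, 179, 156, 73, 6, 113, 59, 188, 39, 66, 97, 76, 158, 47, 153, 112, 72, 19, 135, 155, 86, 28, 18, 148, 177, 182, 117, 7, 100, 37, 92, 141, 77, 145, 25, 57, 23, 83, 67, 84, 54, 62, 149, 164, 160, 21, 109, 111, 85, 41, 40, 53, 75, 171, 69, 58, 10, 61, 162, 186, 65, 110, 98, 63, 136, 142, 64, 123, 120, 159, 34, 131, 16, 174, 30, 183, 104, 176, 4, 139, 103, 189, 26, 44, 1]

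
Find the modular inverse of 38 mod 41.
Since 41 is prime, by Fermat 38^(-1) ≡ 38^{39} ≡ 27 (mod 41). Verify: 38 × 27 = 1026 ≡ 1 (mod 41)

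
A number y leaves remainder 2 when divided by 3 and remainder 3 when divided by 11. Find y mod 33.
M = 3 × 11 = 33. M₁ = 11, y₁ ≡ 2 mod 3. M₂ = 3, y₂ ≡ 4 mod 11. y = 2×11×2 + 3×3×4 ≡ 14 mod 33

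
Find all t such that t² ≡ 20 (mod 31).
The square roots of 20 mod 31 are 19 and 12. Verify: 19² = 361 ≡ 20 (mod 31)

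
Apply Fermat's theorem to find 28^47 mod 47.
By Fermat: 28^{46} ≡ 1 mod 47. So 28^{47} = 28^{46} · 28^{1} ≡ 28^{1} ≡ 28 mod 47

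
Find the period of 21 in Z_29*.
Powers of 21 mod 29: 21^1≡21, 21^2≡6, 21^3≡10, 21^4≡7, 21^5≡2, 21^6≡13, 21^7≡12, 21^8≡20, 21^9≡14, 21^10≡4, 21^11≡26, 21^12≡24, 21^13≡11, 21^14≡28, 21^15≡8, 21^16≡23, 21^17≡19, 21^18≡22, 21^19≡27, 21^20≡16, 21^21≡17, 21^22≡9, 21^23≡15, 21^24≡25, 21^25≡3, 21^26≡5, 21^27≡18, 21^28≡1. Order = 28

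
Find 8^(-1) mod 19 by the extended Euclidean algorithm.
Extended GCD: 8(-7) + 19(3) = 1. So 8^(-1) ≡ -7 ≡ 12 mod 19. Verify: 8 × 12 = 96 ≡ 1 mod 19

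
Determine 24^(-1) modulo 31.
Since 31 is prime, by Fermat 24^(-1) ≡ 24^{29} ≡ 22 mod 31. Verify: 24 × 22 = 528 ≡ 1 mod 31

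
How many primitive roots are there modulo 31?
Number of primitive roots mod 31 = φ(p-1) = φ(30) = 8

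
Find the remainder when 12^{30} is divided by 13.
By Fermat: 12^{12} ≡ 1 mod 13. 30 = 2×12 + 6. So 12^{30} ≡ 12^{6} ≡ 1 mod 13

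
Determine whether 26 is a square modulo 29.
By Euler's criterion: 26^{14} ≡ 28 (mod 29). Since this equals -1 (≡ 28), 26 is not a QR.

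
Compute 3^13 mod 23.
By repeated squaring mod 23: 3^{1}≡3, 3^{2}≡9, 3^{4}≡12, 3^{8}≡6. Then 3^{13} = 3^{8+4+1} ≡ 6 × 12 × 3 ≡ 9 mod 23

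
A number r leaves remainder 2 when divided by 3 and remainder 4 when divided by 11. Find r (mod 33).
M = 3 × 11 = 33. M₁ = 11, y₁ ≡ 2 (mod 3). M₂ = 3, y₂ ≡ 4 (mod 11). r = 2×11×2 + 4×3×4 ≡ 26 (mod 33)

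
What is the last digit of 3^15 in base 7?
Using Fermat: 3^{6} ≡ 1 (mod 7). 15 ≡ 3 (mod 6). So 3^{15} ≡ 3^{3} ≡ 6 (mod 7)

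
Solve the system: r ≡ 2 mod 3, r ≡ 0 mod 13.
M = 3 × 13 = 39. M₁ = 13, y₁ ≡ 1 mod 3. M₂ = 3, y₂ ≡ 9 mod 13. r = 2×13×1 + 0×3×9 ≡ 26 mod 39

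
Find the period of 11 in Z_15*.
Powers of 11 mod 15: 11^1≡11, 11^2≡1. ord_15(11) = 2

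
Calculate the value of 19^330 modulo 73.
Using Fermat: 19^{72} ≡ 1 (mod 73). 330 ≡ 42 (mod 72). So 19^{330} ≡ 19^{42} ≡ 9 (mod 73)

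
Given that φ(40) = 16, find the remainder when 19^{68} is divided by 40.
By Euler: 19^{16} ≡ 1 mod 40 since gcd(19, 40) = 1. 68 = 4×16 + 4. So 19^{68} ≡ 19^{4} ≡ 1 mod 40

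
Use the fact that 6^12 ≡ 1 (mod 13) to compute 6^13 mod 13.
By Fermat: 6^{12} ≡ 1 (mod 13). So 6^{13} = 6^{12} · 6^{1} ≡ 6^{1} ≡ 6 (mod 13)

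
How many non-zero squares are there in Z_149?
The squaring map on Z_149* is 2-to-1, so there are (148)/2 = 74 QRs.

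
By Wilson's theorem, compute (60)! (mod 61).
By Wilson's theorem, (60)! ≡ -1 ≡ 60 (mod 61)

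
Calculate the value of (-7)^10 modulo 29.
By repeated squaring mod 29: (-7)^{1}≡22, (-7)^{2}≡20, (-7)^{4}≡23, (-7)^{8}≡7. Then (-7)^{10} = (-7)^{8+2} ≡ 7 × 20 ≡ 24 mod 29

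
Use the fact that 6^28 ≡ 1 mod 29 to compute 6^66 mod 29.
By Fermat: 6^{28} ≡ 1 mod 29. 66 = 2×28 + 10. So 6^{66} ≡ 6^{10} ≡ 16 mod 29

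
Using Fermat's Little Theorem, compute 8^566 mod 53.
By Fermat: 8^{52} ≡ 1 mod 53. 566 ≡ 46 mod 52. So 8^{566} ≡ 8^{46} ≡ 9 mod 53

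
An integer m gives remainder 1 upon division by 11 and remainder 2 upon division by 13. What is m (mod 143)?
M = 11 × 13 = 143. M₁ = 13, y₁ ≡ 6 (mod 11). M₂ = 11, y₂ ≡ 6 (mod 13). m = 1×13×6 + 2×11×6 ≡ 67 (mod 143)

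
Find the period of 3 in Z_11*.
Powers of 3 mod 11: 3^1≡3, 3^2≡9, 3^3≡5, 3^4≡4, 3^5≡1. ord_11(3) = 5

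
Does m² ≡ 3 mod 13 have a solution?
By Euler's criterion: 3^{6} ≡ 1 mod 13. Since this equals 1, 3 is a QR.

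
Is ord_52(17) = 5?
Powers of 17 mod 52: 17^1≡17, 17^2≡29, 17^3≡25, 17^4≡9, 17^5≡49, 17^6≡1. 17^5≡49≢1, so ord ≠ 5. No, the actual order is 6.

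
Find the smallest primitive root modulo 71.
g = 7. For each prime q|70: 7^{35}≡70, 7^{14}≡54, 7^{10}≡45, none ≡ 1, so ord_71(7) = 70 and 7 is a primitive root.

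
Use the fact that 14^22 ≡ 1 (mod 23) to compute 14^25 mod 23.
By Fermat: 14^{22} ≡ 1 (mod 23). So 14^{25} = 14^{22} · 14^{3} ≡ 14^{3} ≡ 7 (mod 23)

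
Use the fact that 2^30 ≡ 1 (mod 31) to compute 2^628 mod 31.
By Fermat: 2^{30} ≡ 1 (mod 31). 628 ≡ 28 (mod 30). So 2^{628} ≡ 2^{28} ≡ 8 (mod 31)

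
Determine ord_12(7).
Powers of 7 mod 12: 7^1≡7, 7^2≡1. Order = 2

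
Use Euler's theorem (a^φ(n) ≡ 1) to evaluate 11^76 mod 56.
By Euler: 11^{24} ≡ 1 mod 56 since gcd(11, 56) = 1. 76 = 3×24 + 4. So 11^{76} ≡ 11^{4} ≡ 25 mod 56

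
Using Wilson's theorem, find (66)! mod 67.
By Wilson's theorem, (66)! ≡ -1 ≡ 66 mod 67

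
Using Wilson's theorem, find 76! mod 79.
(78)! = (76)! × (77) × (78) ≡ -1 (mod 79). So (76)! ≡ -1 × [(78)(77)]^(-1) ≡ 39 (mod 79)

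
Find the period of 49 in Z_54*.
Powers of 49 mod 54: 49^1≡49, 49^2≡25, 49^3≡37, 49^4≡31, 49^5≡7, 49^6≡19, 49^7≡13, 49^8≡43, 49^9≡1. So the order of 49 is 9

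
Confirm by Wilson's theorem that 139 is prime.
(138)! mod 139 = 138. Since this equals -1 (mod 139), Wilson confirms 139 is prime.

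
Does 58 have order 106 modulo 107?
ord_107(58) divides 106. For each prime q|106: 58^{53}≡106, 58^{2}≡47, none ≡ 1. So 58 has order 106 and is a primitive root mod 107.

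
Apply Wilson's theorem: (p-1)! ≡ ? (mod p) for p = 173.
By Wilson's theorem, (172)! ≡ -1 ≡ 172 (mod 173)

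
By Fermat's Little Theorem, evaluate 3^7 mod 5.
By Fermat: 3^{4} ≡ 1 mod 5. So 3^{7} = 3^{4} · 3^{3} ≡ 3^{3} ≡ 2 mod 5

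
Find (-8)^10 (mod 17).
By repeated squaring (mod 17): (-8)^{1}≡9, (-8)^{2}≡13, (-8)^{4}≡16, (-8)^{8}≡1. Then (-8)^{10} = (-8)^{8+2} ≡ 1 × 13 ≡ 13 (mod 17)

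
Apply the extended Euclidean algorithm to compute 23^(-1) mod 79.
Extended GCD: 23(-24) + 79(7) = 1. So 23^(-1) ≡ -24 ≡ 55 mod 79. Verify: 23 × 55 = 1265 ≡ 1 mod 79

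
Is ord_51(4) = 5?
Powers of 4 mod 51: 4^1≡4, 4^2≡16, 4^3≡13, 4^4≡1. Already 4^4≡1, so the order is 4 < 5. No, the actual order is 4.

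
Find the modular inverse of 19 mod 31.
Since 31 is prime, by Fermat 19^(-1) ≡ 19^{29} ≡ 18 mod 31. Verify: 19 × 18 = 342 ≡ 1 mod 31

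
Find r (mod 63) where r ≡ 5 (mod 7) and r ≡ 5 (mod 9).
M = 7 × 9 = 63. M₁ = 9, y₁ ≡ 4 (mod 7). M₂ = 7, y₂ ≡ 4 (mod 9). r = 5×9×4 + 5×7×4 ≡ 5 (mod 63)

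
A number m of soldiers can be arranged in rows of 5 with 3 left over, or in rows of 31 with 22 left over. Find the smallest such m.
M = 5 × 31 = 155. M₁ = 31, y₁ ≡ 1 mod 5. M₂ = 5, y₂ ≡ 25 mod 31. m = 3×31×1 + 22×5×25 ≡ 53 mod 155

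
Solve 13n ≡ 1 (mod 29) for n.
Since 29 is prime, by Fermat 13^(-1) ≡ 13^{27} ≡ 9 (mod 29). Verify: 13 × 9 = 117 ≡ 1 (mod 29)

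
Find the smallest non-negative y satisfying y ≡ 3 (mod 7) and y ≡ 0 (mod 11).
M = 7 × 11 = 77. M₁ = 11, y₁ ≡ 2 (mod 7). M₂ = 7, y₂ ≡ 8 (mod 11). y = 3×11×2 + 0×7×8 ≡ 66 (mod 77)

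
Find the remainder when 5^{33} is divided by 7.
By Fermat: 5^{6} ≡ 1 (mod 7). 33 = 5×6 + 3. So 5^{33} ≡ 5^{3} ≡ 6 (mod 7)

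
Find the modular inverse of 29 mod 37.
Since 37 is prime, by Fermat 29^(-1) ≡ 29^{35} ≡ 23 (mod 37). Verify: 29 × 23 = 667 ≡ 1 (mod 37)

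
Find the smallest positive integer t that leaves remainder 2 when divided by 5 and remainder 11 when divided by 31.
M = 5 × 31 = 155. M₁ = 31, y₁ ≡ 1 mod 5. M₂ = 5, y₂ ≡ 25 mod 31. t = 2×31×1 + 11×5×25 ≡ 42 mod 155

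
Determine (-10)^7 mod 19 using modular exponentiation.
By repeated squaring (mod 19): (-10)^{1}≡9, (-10)^{2}≡5, (-10)^{4}≡6. Then (-10)^{7} = (-10)^{4+2+1} ≡ 6 × 5 × 9 ≡ 4 (mod 19)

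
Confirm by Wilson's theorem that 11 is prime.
(10)! mod 11 = 10. Since this equals -1 mod 11, Wilson confirms 11 is prime.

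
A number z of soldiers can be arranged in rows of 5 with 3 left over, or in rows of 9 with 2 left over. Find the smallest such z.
M = 5 × 9 = 45. M₁ = 9, y₁ ≡ 4 mod 5. M₂ = 5, y₂ ≡ 2 mod 9. z = 3×9×4 + 2×5×2 ≡ 38 mod 45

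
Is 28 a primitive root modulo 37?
28^{18} ≡ 1 (mod 37) and 18 < 36, so ord_37(28) = 18 ≠ 36 and 28 is not a primitive root.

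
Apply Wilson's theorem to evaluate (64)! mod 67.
(66)! = (64)! × (65) × (66) ≡ -1 (mod 67). So (64)! ≡ -1 × [(66)(65)]^(-1) ≡ 33 (mod 67)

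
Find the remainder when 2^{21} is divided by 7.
By Fermat: 2^{6} ≡ 1 mod 7. 21 = 3×6 + 3. So 2^{21} ≡ 2^{3} ≡ 1 mod 7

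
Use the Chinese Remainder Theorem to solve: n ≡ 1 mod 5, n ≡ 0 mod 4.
M = 5 × 4 = 20. M₁ = 4, y₁ ≡ 4 mod 5. M₂ = 5, y₂ ≡ 1 mod 4. n = 1×4×4 + 0×5×1 ≡ 16 mod 20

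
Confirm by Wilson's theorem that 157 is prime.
(156)! mod 157 = 156. Since this equals -1 mod 157, Wilson confirms 157 is prime.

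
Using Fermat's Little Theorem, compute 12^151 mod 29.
By Fermat: 12^{28} ≡ 1 (mod 29). 151 = 5×28 + 11. So 12^{151} ≡ 12^{11} ≡ 17 (mod 29)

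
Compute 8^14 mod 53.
By repeated squaring (mod 53): 8^{1}≡8, 8^{2}≡11, 8^{4}≡15, 8^{8}≡13. Then 8^{14} = 8^{8+4+2} ≡ 13 × 15 × 11 ≡ 25 (mod 53)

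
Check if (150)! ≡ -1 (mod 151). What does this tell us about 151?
(150)! mod 151 = 150. Since this equals -1 (mod 151), Wilson confirms 151 is prime.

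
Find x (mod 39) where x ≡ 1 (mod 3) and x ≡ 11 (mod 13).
M = 3 × 13 = 39. M₁ = 13, y₁ ≡ 1 (mod 3). M₂ = 3, y₂ ≡ 9 (mod 13). x = 1×13×1 + 11×3×9 ≡ 37 (mod 39)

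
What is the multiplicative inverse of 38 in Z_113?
Since 113 is prime, by Fermat 38^(-1) ≡ 38^{111} ≡ 3 (mod 113). Verify: 38 × 3 = 114 ≡ 1 (mod 113)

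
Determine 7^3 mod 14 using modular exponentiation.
7^{3} = 343 ≡ 7 mod 14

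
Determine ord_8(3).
Powers of 3 mod 8: 3^1≡3, 3^2≡1. Order = 2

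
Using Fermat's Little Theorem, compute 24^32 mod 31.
By Fermat: 24^{30} ≡ 1 (mod 31). So 24^{32} = 24^{30} · 24^{2} ≡ 24^{2} ≡ 18 (mod 31)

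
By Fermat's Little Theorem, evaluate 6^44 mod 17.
By Fermat: 6^{16} ≡ 1 (mod 17). 44 = 2×16 + 12. So 6^{44} ≡ 6^{12} ≡ 13 (mod 17)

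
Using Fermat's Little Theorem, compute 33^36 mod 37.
By Fermat's Little Theorem, 33^{36} ≡ 1 mod 37 since 37 is prime and gcd(33, 37) = 1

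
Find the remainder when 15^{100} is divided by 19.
By Fermat: 15^{18} ≡ 1 (mod 19). 100 = 5×18 + 10. So 15^{100} ≡ 15^{10} ≡ 4 (mod 19)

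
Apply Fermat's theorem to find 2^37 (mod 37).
By Fermat: 2^{36} ≡ 1 (mod 37). So 2^{37} = 2^{36} · 2^{1} ≡ 2^{1} ≡ 2 (mod 37)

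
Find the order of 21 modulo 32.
Powers of 21 mod 32: 21^1≡21, 21^2≡25, 21^3≡13, 21^4≡17, 21^5≡5, 21^6≡9, 21^7≡29, 21^8≡1. Order = 8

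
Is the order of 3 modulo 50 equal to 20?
Powers of 3 mod 50: 3^1≡3, 3^2≡9, 3^3≡27, 3^4≡31, 3^5≡43, 3^6≡29, 3^7≡37, 3^8≡11, 3^9≡33, 3^10≡49, 3^11≡47, 3^12≡41, 3^13≡23, 3^14≡19, 3^15≡7, 3^16≡21, 3^17≡13, 3^18≡39, 3^19≡17, 3^20≡1. First k with 3^k≡1 is k=20. Yes, ord_50(3) = 20.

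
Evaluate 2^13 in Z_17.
By repeated squaring mod 17: 2^{1}≡2, 2^{2}≡4, 2^{4}≡16, 2^{8}≡1. Then 2^{13} = 2^{8+4+1} ≡ 1 × 16 × 2 ≡ 15 mod 17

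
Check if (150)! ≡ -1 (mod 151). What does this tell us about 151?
(150)! mod 151 = 150. Since this equals -1 (mod 151), Wilson confirms 151 is prime.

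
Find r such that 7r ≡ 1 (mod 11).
Since 11 is prime, by Fermat 7^(-1) ≡ 7^{9} ≡ 8 (mod 11). Verify: 7 × 8 = 56 ≡ 1 (mod 11)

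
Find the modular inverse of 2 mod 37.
Since 37 is prime, by Fermat 2^(-1) ≡ 2^{35} ≡ 19 (mod 37). Verify: 2 × 19 = 38 ≡ 1 (mod 37)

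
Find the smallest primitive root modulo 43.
g = 3. For each prime q|42: 3^{21}≡42, 3^{14}≡36, 3^{6}≡41, none ≡ 1, so ord_43(3) = 42 and 3 is a primitive root.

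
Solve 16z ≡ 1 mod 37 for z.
Since 37 is prime, by Fermat 16^(-1) ≡ 16^{35} ≡ 7 mod 37. Verify: 16 × 7 = 112 ≡ 1 mod 37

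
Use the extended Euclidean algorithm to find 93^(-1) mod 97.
Extended GCD: 93(24) + 97(-23) = 1. So 93^(-1) ≡ 24 (mod 97). Verify: 93 × 24 = 2232 ≡ 1 (mod 97)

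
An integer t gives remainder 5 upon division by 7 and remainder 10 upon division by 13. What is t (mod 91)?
M = 7 × 13 = 91. M₁ = 13, y₁ ≡ 6 (mod 7). M₂ = 7, y₂ ≡ 2 (mod 13). t = 5×13×6 + 10×7×2 ≡ 75 (mod 91)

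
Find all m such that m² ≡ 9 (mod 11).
The square roots of 9 mod 11 are 3 and 8. Verify: 3² = 9 ≡ 9 (mod 11)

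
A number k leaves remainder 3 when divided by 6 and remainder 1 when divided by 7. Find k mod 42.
M = 6 × 7 = 42. M₁ = 7, y₁ ≡ 1 mod 6. M₂ = 6, y₂ ≡ 6 mod 7. k = 3×7×1 + 1×6×6 ≡ 15 mod 42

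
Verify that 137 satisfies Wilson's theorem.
(136)! mod 137 = 136. Since this equals -1 (mod 137), Wilson confirms 137 is prime.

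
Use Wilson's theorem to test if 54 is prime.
(53)! mod 54 = 0. Since 0 ≢ -1 mod 54, 54 is not prime.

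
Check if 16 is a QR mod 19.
By Euler's criterion: 16^{9} ≡ 1 mod 19. Since this equals 1, 16 is a QR.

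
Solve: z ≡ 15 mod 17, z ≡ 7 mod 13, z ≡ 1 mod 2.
M = 17 × 13 × 2 = 442. M₁ = 26, y₁ ≡ 2 mod 17. M₂ = 34, y₂ ≡ 5 mod 13. M₃ = 221, y₃ ≡ 1 mod 2. z = 15×26×2 + 7×34×5 + 1×221×1 ≡ 423 mod 442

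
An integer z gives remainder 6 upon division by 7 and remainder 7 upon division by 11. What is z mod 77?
M = 7 × 11 = 77. M₁ = 11, y₁ ≡ 2 mod 7. M₂ = 7, y₂ ≡ 8 mod 11. z = 6×11×2 + 7×7×8 ≡ 62 mod 77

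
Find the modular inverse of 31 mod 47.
Since 47 is prime, by Fermat 31^(-1) ≡ 31^{45} ≡ 44 mod 47. Verify: 31 × 44 = 1364 ≡ 1 mod 47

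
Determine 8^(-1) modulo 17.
Since 17 is prime, by Fermat 8^(-1) ≡ 8^{15} ≡ 15 (mod 17). Verify: 8 × 15 = 120 ≡ 1 (mod 17)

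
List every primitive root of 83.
There are φ(82) = 40 primitive roots mod 83: {2, 5, 6, 8, 13, 14, 15, 18, 19, 20, 22, 24, 32, 34, 35, 39, 42, 43, 45, 46, 47, 50, 52, 53, 54, 55, 56, 57, 58, 60, 62, 66, 67, 71, 72, 73, 74, 76, 79, 80}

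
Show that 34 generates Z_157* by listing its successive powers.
34^1, 34^2, ..., 34^{156} mod 157: [34, 57, 54, 109, 95, 90, 77, 106, 150, 76, 72, 93, 22, 120, 155, 89, 43, 49, 96, 124, 134, 3, 102, 14, 5, 13, 128, 113, 74, 4, 136, 71, 59, 122, 66, 46, 151, 110, 129, 147, 131, 58, 88, 9, 149, 42, 15, 39, 70, 25, 65, 12, 94, 56, 20, 52, 41, 138, 139, 16, 73, 127, 79, 17, 107, 27, 133, 126, 45, 117, 53, 75, 38, 36, 125, 11, 60, 156, 123, 100, 103, 48, 62, 67, 80, 51, 7, 81, 85, 64, 135, 37, 2, 68, 114, 108, 61, 33, 23, 154, 55, 143, 152, 144, 29, 44, 83, 153, 21, 86, 98, 35, 91, 111, 6, 47, 28, 10, 26, 99, 69, 148, 8, 115, 142, 118, 87, 132, 92, 145, 63, 101, 137, 105, 116, 19, 18, 141, 84, 30, 78, 140, 50, 130, 24, 31, 112, 40, 104, 82, 119, 121, 32, 146, 97, 1]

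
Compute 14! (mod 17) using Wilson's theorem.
(16)! = (14)! × (15) × (16) ≡ -1 (mod 17). So (14)! ≡ -1 × [(16)(15)]^(-1) ≡ 8 (mod 17)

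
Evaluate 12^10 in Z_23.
By repeated squaring mod 23: 12^{1}≡12, 12^{2}≡6, 12^{4}≡13, 12^{8}≡8. Then 12^{10} = 12^{8+2} ≡ 8 × 6 ≡ 2 mod 23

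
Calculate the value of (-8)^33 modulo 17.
Using Fermat: (-8)^{16} ≡ 1 (mod 17). 33 ≡ 1 (mod 16). So (-8)^{33} ≡ (-8)^{1} ≡ 9 (mod 17)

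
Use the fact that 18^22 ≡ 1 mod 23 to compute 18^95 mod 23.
By Fermat: 18^{22} ≡ 1 mod 23. 95 = 4×22 + 7. So 18^{95} ≡ 18^{7} ≡ 6 mod 23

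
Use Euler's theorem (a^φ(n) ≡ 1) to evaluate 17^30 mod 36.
By Euler: 17^{12} ≡ 1 (mod 36) since gcd(17, 36) = 1. 30 = 2×12 + 6. So 17^{30} ≡ 17^{6} ≡ 1 (mod 36)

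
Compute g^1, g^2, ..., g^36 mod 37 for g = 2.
2^1, 2^2, ..., 2^{36} mod 37: [2, 4, 8, 16, 32, 27, 17, 34, 31, 25, 13, 26, 15, 30, 23, 9, 18, 36, 35, 33, 29, 21, 5, 10, 20, 3, 6, 12, 24, 11, 22, 7, 14, 28, 19, 1]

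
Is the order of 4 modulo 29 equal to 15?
Powers of 4 mod 29: 4^1≡4, 4^2≡16, 4^3≡6, 4^4≡24, 4^5≡9, 4^6≡7, 4^7≡28, 4^8≡25, 4^9≡13, 4^10≡23, 4^11≡5, 4^12≡20, 4^13≡22, 4^14≡1. Already 4^14≡1, so the order is 14 < 15. No, the actual order is 14.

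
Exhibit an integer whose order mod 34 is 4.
13 has order 4 mod 34 since 13^{4} ≡ 1 (mod 34) and no smaller power works.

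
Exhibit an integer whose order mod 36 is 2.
17 has order 2 mod 36 since 17^{2} ≡ 1 (mod 36) and no smaller power works.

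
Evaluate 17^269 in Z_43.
Using Fermat: 17^{42} ≡ 1 mod 43. 269 ≡ 17 mod 42. So 17^{269} ≡ 17^{17} ≡ 23 mod 43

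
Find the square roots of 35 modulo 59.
The square roots of 35 mod 59 are 25 and 34. Verify: 25² = 625 ≡ 35 mod 59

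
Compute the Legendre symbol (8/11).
(8/11) = 8^{5} mod 11 = -1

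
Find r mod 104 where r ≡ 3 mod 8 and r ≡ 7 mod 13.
M = 8 × 13 = 104. M₁ = 13, y₁ ≡ 5 mod 8. M₂ = 8, y₂ ≡ 5 mod 13. r = 3×13×5 + 7×8×5 ≡ 59 mod 104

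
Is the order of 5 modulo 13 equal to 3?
Powers of 5 mod 13: 5^1≡5, 5^2≡12, 5^3≡8, 5^4≡1. 5^3≡8≢1, so ord ≠ 3. No, the actual order is 4.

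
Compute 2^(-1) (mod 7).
Since 7 is prime, by Fermat 2^(-1) ≡ 2^{5} ≡ 4 (mod 7). Verify: 2 × 4 = 8 ≡ 1 (mod 7)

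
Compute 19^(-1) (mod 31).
Since 31 is prime, by Fermat 19^(-1) ≡ 19^{29} ≡ 18 (mod 31). Verify: 19 × 18 = 342 ≡ 1 (mod 31)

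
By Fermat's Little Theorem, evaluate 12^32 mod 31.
By Fermat: 12^{30} ≡ 1 mod 31. So 12^{32} = 12^{30} · 12^{2} ≡ 12^{2} ≡ 20 mod 31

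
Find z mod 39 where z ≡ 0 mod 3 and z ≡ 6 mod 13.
M = 3 × 13 = 39. M₁ = 13, y₁ ≡ 1 mod 3. M₂ = 3, y₂ ≡ 9 mod 13. z = 0×13×1 + 6×3×9 ≡ 6 mod 39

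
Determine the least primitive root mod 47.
g = 5. For each prime q|46: 5^{23}≡46, 5^{2}≡25, none ≡ 1, so ord_47(5) = 46 and 5 is a primitive root.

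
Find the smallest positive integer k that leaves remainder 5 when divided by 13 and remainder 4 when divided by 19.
M = 13 × 19 = 247. M₁ = 19, y₁ ≡ 11 mod 13. M₂ = 13, y₂ ≡ 3 mod 19. k = 5×19×11 + 4×13×3 ≡ 213 mod 247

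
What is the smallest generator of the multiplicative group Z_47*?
g = 5. For each prime q|46: 5^{23}≡46, 5^{2}≡25, none ≡ 1, so ord_47(5) = 46 and 5 is a primitive root.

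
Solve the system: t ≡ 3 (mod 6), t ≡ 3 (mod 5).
M = 6 × 5 = 30. M₁ = 5, y₁ ≡ 5 (mod 6). M₂ = 6, y₂ ≡ 1 (mod 5). t = 3×5×5 + 3×6×1 ≡ 3 (mod 30)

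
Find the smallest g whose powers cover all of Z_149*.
g = 2. Powers: [2, 4, 8, 16, 32, 64, 128, ...] generates all 148 non-zero residues.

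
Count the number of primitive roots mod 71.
A prime p has φ(p-1) primitive roots; here φ(70) = 24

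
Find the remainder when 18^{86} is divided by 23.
By Fermat: 18^{22} ≡ 1 mod 23. 86 = 3×22 + 20. So 18^{86} ≡ 18^{20} ≡ 12 mod 23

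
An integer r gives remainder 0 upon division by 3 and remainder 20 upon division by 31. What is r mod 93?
M = 3 × 31 = 93. M₁ = 31, y₁ ≡ 1 mod 3. M₂ = 3, y₂ ≡ 21 mod 31. r = 0×31×1 + 20×3×21 ≡ 51 mod 93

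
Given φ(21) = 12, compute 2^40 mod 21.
By Euler: 2^{12} ≡ 1 (mod 21) since gcd(2, 21) = 1. 40 = 3×12 + 4. So 2^{40} ≡ 2^{4} ≡ 16 (mod 21)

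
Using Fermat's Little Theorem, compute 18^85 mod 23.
By Fermat: 18^{22} ≡ 1 mod 23. 85 = 3×22 + 19. So 18^{85} ≡ 18^{19} ≡ 16 mod 23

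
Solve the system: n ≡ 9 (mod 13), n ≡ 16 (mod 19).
M = 13 × 19 = 247. M₁ = 19, y₁ ≡ 11 (mod 13). M₂ = 13, y₂ ≡ 3 (mod 19). n = 9×19×11 + 16×13×3 ≡ 35 (mod 247)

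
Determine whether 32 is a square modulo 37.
By Euler's criterion: 32^{18} ≡ 36 mod 37. Since this equals -1 (≡ 36), 32 is not a QR.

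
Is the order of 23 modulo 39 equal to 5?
Powers of 23 mod 39: 23^1≡23, 23^2≡22, 23^3≡38, 23^4≡16, 23^5≡17, 23^6≡1. 23^5≡17≢1, so ord ≠ 5. No, the actual order is 6.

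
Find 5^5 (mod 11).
By repeated squaring (mod 11): 5^{1}≡5, 5^{2}≡3, 5^{4}≡9. Then 5^{5} = 5^{4+1} ≡ 9 × 5 ≡ 1 (mod 11)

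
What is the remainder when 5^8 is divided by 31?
By repeated squaring (mod 31): 5^{1}≡5, 5^{2}≡25, 5^{4}≡5, 5^{8}≡25. So 5^{8} ≡ 25 (mod 31)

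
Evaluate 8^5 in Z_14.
By repeated squaring mod 14: 8^{1}≡8, 8^{2}≡8, 8^{4}≡8. Then 8^{5} = 8^{4+1} ≡ 8 × 8 ≡ 8 mod 14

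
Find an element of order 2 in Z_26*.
25 has order 2 mod 26 since 25^{2} ≡ 1 mod 26 and no smaller power works.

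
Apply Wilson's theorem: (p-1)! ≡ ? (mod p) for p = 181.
By Wilson's theorem, (180)! ≡ -1 ≡ 180 (mod 181)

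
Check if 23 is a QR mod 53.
By Euler's criterion: 23^{26} ≡ 52 mod 53. Since this equals -1 (≡ 52), 23 is not a QR.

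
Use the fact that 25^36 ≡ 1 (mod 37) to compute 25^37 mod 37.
By Fermat: 25^{36} ≡ 1 (mod 37). So 25^{37} = 25^{36} · 25^{1} ≡ 25^{1} ≡ 25 (mod 37)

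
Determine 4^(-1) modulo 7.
Since 7 is prime, by Fermat 4^(-1) ≡ 4^{5} ≡ 2 (mod 7). Verify: 4 × 2 = 8 ≡ 1 (mod 7)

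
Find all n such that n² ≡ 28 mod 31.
The square roots of 28 mod 31 are 20 and 11. Verify: 20² = 400 ≡ 28 mod 31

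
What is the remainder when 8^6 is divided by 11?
By repeated squaring mod 11: 8^{1}≡8, 8^{2}≡9, 8^{4}≡4. Then 8^{6} = 8^{4+2} ≡ 4 × 9 ≡ 3 mod 11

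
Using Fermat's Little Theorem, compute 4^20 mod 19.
By Fermat: 4^{18} ≡ 1 mod 19. So 4^{20} = 4^{18} · 4^{2} ≡ 4^{2} ≡ 16 mod 19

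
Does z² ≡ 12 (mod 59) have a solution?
By Euler's criterion: 12^{29} ≡ 1 (mod 59). Since this equals 1, 12 is a QR.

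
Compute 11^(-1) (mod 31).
Since 31 is prime, by Fermat 11^(-1) ≡ 11^{29} ≡ 17 (mod 31). Verify: 11 × 17 = 187 ≡ 1 (mod 31)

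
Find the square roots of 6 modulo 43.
The square roots of 6 mod 43 are 36 and 7. Verify: 36² = 1296 ≡ 6 mod 43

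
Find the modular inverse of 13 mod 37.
Since 37 is prime, by Fermat 13^(-1) ≡ 13^{35} ≡ 20 (mod 37). Verify: 13 × 20 = 260 ≡ 1 (mod 37)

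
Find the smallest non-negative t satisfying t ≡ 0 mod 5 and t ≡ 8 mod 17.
M = 5 × 17 = 85. M₁ = 17, y₁ ≡ 3 mod 5. M₂ = 5, y₂ ≡ 7 mod 17. t = 0×17×3 + 8×5×7 ≡ 25 mod 85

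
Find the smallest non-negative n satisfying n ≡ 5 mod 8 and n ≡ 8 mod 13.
M = 8 × 13 = 104. M₁ = 13, y₁ ≡ 5 mod 8. M₂ = 8, y₂ ≡ 5 mod 13. n = 5×13×5 + 8×8×5 ≡ 21 mod 104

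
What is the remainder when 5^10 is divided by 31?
By repeated squaring (mod 31): 5^{1}≡5, 5^{2}≡25, 5^{4}≡5, 5^{8}≡25. Then 5^{10} = 5^{8+2} ≡ 25 × 25 ≡ 5 (mod 31)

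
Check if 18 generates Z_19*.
18^{2} ≡ 1 mod 19 and 2 < 18, so ord_19(18) = 2 ≠ 18 and 18 is not a primitive root.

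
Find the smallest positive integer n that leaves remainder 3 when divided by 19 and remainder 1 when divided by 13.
M = 19 × 13 = 247. M₁ = 13, y₁ ≡ 3 mod 19. M₂ = 19, y₂ ≡ 11 mod 13. n = 3×13×3 + 1×19×11 ≡ 79 mod 247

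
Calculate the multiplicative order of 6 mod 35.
Powers of 6 mod 35: 6^1≡6, 6^2≡1. ord_35(6) = 2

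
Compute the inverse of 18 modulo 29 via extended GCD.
Extended GCD: 18(-8) + 29(5) = 1. So 18^(-1) ≡ -8 ≡ 21 mod 29. Verify: 18 × 21 = 378 ≡ 1 mod 29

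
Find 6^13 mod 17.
By repeated squaring mod 17: 6^{1}≡6, 6^{2}≡2, 6^{4}≡4, 6^{8}≡16. Then 6^{13} = 6^{8+4+1} ≡ 16 × 4 × 6 ≡ 10 mod 17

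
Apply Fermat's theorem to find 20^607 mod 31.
By Fermat: 20^{30} ≡ 1 mod 31. 607 ≡ 7 mod 30. So 20^{607} ≡ 20^{7} ≡ 18 mod 31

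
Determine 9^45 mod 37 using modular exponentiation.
Using Fermat: 9^{36} ≡ 1 (mod 37). 45 ≡ 9 (mod 36). So 9^{45} ≡ 9^{9} ≡ 1 (mod 37)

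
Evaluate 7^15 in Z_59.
By repeated squaring (mod 59): 7^{1}≡7, 7^{2}≡49, 7^{4}≡41, 7^{8}≡29. Then 7^{15} = 7^{8+4+2+1} ≡ 29 × 41 × 49 × 7 ≡ 19 (mod 59)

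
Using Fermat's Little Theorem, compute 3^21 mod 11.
By Fermat: 3^{10} ≡ 1 mod 11. 21 = 2×10 + 1. So 3^{21} ≡ 3^{1} ≡ 3 mod 11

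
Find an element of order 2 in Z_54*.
53 has order 2 mod 54 since 53^{2} ≡ 1 mod 54 and no smaller power works.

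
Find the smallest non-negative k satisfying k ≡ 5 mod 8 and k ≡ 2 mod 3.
M = 8 × 3 = 24. M₁ = 3, y₁ ≡ 3 mod 8. M₂ = 8, y₂ ≡ 2 mod 3. k = 5×3×3 + 2×8×2 ≡ 5 mod 24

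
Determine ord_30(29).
Powers of 29 mod 30: 29^1≡29, 29^2≡1. Order = 2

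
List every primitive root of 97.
There are φ(96) = 32 primitive roots mod 97: {5, 7, 10, 13, 14, 15, 17, 21, 23, 26, 29, 37, 38, 39, 40, 41, 56, 57, 58, 59, 60, 68, 71, 74, 76, 80, 82, 83, 84, 87, 90, 92}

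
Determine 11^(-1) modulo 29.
Since 29 is prime, by Fermat 11^(-1) ≡ 11^{27} ≡ 8 (mod 29). Verify: 11 × 8 = 88 ≡ 1 (mod 29)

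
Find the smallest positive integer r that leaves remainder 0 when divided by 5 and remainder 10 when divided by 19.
M = 5 × 19 = 95. M₁ = 19, y₁ ≡ 4 (mod 5). M₂ = 5, y₂ ≡ 4 (mod 19). r = 0×19×4 + 10×5×4 ≡ 10 (mod 95)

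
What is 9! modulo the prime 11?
(10)! = (9)! × (10) ≡ -1 mod 11. So (9)! ≡ -1 × (10)^(-1) ≡ (-1)×(-1) = 1 mod 11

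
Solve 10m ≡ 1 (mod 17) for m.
Since 17 is prime, by Fermat 10^(-1) ≡ 10^{15} ≡ 12 (mod 17). Verify: 10 × 12 = 120 ≡ 1 (mod 17)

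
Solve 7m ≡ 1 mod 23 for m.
Since 23 is prime, by Fermat 7^(-1) ≡ 7^{21} ≡ 10 mod 23. Verify: 7 × 10 = 70 ≡ 1 mod 23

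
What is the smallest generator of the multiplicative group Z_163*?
g = 2. For each prime q|162: 2^{81}≡162, 2^{54}≡104, none ≡ 1, so ord_163(2) = 162 and 2 is a primitive root.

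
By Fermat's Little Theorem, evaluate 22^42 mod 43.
By Fermat's Little Theorem, 22^{42} ≡ 1 mod 43 since 43 is prime and gcd(22, 43) = 1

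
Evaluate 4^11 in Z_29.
By repeated squaring (mod 29): 4^{1}≡4, 4^{2}≡16, 4^{4}≡24, 4^{8}≡25. Then 4^{11} = 4^{8+2+1} ≡ 25 × 16 × 4 ≡ 5 (mod 29)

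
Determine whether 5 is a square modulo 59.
By Euler's criterion: 5^{29} ≡ 1 mod 59. Since this equals 1, 5 is a QR.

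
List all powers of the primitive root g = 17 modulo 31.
17^1, 17^2, ..., 17^{30} mod 31: [17, 10, 15, 7, 26, 8, 12, 18, 27, 25, 22, 2, 3, 20, 30, 14, 21, 16, 24, 5, 23, 19, 13, 4, 6, 9, 29, 28, 11, 1]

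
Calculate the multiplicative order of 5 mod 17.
Powers of 5 mod 17: 5^1≡5, 5^2≡8, 5^3≡6, 5^4≡13, 5^5≡14, 5^6≡2, 5^7≡10, 5^8≡16, 5^9≡12, 5^10≡9, 5^11≡11, 5^12≡4, 5^13≡3, 5^14≡15, 5^15≡7, 5^16≡1. Order = 16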